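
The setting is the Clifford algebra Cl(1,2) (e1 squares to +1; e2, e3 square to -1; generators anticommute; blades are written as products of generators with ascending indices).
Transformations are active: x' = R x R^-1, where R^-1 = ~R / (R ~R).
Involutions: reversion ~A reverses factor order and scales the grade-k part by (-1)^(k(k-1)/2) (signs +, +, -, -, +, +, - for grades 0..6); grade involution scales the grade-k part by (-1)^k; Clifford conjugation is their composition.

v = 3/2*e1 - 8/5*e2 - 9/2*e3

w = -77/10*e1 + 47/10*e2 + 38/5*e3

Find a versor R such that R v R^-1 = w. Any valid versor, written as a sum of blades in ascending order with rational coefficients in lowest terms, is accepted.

Here q(v) = q(w) = -514/25; the classical choice R = v + w = -31/5*e1 + 31/10*e2 + 31/10*e3 then realises v -> w under the sandwich.
Answer: -31/5*e1 + 31/10*e2 + 31/10*e3


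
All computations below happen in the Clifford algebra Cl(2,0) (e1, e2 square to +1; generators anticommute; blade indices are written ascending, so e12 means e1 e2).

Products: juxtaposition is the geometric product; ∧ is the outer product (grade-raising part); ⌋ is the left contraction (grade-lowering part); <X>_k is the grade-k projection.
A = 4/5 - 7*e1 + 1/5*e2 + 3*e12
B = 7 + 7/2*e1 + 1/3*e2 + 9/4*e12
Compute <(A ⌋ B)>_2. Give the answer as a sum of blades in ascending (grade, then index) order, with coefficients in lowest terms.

step 1: -307/12 + 47/20*e1 - 929/60*e2 + 9/5*e12
step 2: 9/5*e12
Answer: 9/5*e12


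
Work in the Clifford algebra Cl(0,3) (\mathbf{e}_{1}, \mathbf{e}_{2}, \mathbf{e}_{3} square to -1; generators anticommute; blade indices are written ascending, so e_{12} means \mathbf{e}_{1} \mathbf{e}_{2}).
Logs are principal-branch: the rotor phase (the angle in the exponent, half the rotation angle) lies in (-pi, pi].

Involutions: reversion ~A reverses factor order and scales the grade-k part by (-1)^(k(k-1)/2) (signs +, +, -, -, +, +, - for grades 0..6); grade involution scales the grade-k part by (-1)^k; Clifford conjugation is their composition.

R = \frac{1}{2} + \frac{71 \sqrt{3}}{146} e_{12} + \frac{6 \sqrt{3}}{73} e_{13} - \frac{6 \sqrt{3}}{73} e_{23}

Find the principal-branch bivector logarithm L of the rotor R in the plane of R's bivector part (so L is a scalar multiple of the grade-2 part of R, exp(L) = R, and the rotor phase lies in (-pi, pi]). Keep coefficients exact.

The scalar part of R is \frac{1}{2}, and that scalar determines the rotor phase on the principal branch; recovering the unit plane as bivector-part over sine of the phase gives L = phase * plane.
Concretely: cos(phase) = \frac{1}{2} gives phase = ±\frac{\pi}{3}, and since phase/sin(phase) is even the sign is immaterial: L = (phase/sin(phase)) * <R>_2 = (\frac{2 \sqrt{3} \pi}{9}) * <R>_2.
Answer: \frac{71 \pi}{219} e_{12} + \frac{4 \pi}{73} e_{13} - \frac{4 \pi}{73} e_{23}


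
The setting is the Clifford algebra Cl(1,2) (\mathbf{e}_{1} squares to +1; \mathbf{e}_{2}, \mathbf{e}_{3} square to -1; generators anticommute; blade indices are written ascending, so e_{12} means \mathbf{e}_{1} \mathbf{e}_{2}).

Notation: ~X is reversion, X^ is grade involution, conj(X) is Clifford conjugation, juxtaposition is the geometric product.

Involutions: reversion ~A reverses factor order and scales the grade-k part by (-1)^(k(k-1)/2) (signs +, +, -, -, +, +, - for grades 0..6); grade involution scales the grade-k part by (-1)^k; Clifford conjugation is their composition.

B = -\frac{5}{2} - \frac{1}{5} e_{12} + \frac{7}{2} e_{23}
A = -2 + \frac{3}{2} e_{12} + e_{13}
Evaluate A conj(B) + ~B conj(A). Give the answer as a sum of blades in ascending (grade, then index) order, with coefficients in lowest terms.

first term: \frac{53}{10} - \frac{153}{20} e_{12} + \frac{11}{4} e_{13} + \frac{36}{5} e_{23}
second term: \frac{47}{10} - \frac{3}{20} e_{12} + \frac{31}{4} e_{13} + \frac{36}{5} e_{23}
Answer: 10 - \frac{39}{5} e_{12} + \frac{21}{2} e_{13} + \frac{72}{5} e_{23}


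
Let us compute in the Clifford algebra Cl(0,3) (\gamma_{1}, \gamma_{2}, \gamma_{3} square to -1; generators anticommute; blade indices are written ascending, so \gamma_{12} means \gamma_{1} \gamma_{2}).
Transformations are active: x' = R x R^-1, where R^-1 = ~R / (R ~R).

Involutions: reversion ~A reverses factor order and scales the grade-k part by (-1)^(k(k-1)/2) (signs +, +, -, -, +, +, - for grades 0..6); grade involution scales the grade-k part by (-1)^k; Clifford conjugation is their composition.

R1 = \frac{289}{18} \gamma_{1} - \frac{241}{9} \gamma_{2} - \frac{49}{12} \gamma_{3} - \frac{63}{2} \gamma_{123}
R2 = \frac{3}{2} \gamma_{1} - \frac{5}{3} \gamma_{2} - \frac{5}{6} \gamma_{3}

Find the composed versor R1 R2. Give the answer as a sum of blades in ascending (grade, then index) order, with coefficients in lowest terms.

Distribute over the terms of R2 (each basis-blade product reordered to ascending indices, repeated generators contracted through their squares):
R1 (\frac{3}{2} \gamma_{1}) = -\frac{289}{12} + \frac{241}{6} \gamma_{12} + \frac{49}{8} \gamma_{13} + \frac{189}{4} \gamma_{23}
R1 (-\frac{5}{3} \gamma_{2}) = -\frac{1205}{27} - \frac{1445}{54} \gamma_{12} + \frac{105}{2} \gamma_{13} - \frac{245}{36} \gamma_{23}
R1 (-\frac{5}{6} \gamma_{3}) = -\frac{245}{72} - \frac{105}{4} \gamma_{12} - \frac{1445}{108} \gamma_{13} + \frac{1205}{54} \gamma_{23}
Summing the partial products and collecting blades:
Answer: -\frac{15577}{216} - \frac{1387}{108} \gamma_{12} + \frac{9773}{216} \gamma_{13} + \frac{3389}{54} \gamma_{23}


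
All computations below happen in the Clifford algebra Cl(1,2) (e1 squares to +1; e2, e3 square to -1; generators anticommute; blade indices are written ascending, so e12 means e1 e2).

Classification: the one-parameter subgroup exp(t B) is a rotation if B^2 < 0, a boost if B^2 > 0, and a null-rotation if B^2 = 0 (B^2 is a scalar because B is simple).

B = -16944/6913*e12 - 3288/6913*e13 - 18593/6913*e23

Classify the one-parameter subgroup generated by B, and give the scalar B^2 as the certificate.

B^2 term by term: the squares give (-16944/6913)^2*(e12)^2 + (-3288/6913)^2*(e13)^2 + (-18593/6913)^2*(e23)^2 = 287099136/47789569*(+1) + 10810944/47789569*(+1) + 345699649/47789569*(-1) = -1 (each basis 2-blade squares to minus the product of its generators' squares); cross terms between blades sharing an index anticommute and cancel. So B^2 = -1.
Answer: rotation, certificate B^2 = -1. B^2 = -1 is basis-independent, so its sign is the whole story.


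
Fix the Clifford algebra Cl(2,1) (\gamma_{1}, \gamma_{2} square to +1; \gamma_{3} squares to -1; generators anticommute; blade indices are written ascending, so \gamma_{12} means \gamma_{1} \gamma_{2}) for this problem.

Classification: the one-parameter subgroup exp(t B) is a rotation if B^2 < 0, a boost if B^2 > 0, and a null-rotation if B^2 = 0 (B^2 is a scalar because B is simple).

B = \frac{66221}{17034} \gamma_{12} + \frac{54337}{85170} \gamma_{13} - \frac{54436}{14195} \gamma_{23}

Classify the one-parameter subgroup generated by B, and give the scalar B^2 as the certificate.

B^2 term by term: the squares give (\frac{66221}{17034})^2*(\gamma_{12})^2 + (\frac{54337}{85170})^2*(\gamma_{13})^2 + (-\frac{54436}{14195})^2*(\gamma_{23})^2 = \frac{4385220841}{290157156}*(-1) + \frac{2952509569}{7253928900}*(+1) + \frac{2963278096}{201498025}*(+1) = 0 (each basis 2-blade squares to minus the product of its generators' squares); cross terms between blades sharing an index anticommute and cancel. So B^2 = 0.
Answer: null-rotation, certificate B^2 = 0. The invariant at work: B^2 = 0 is unchanged by conjugation, hence its sign classifies the subgroup whatever basis B is written in.


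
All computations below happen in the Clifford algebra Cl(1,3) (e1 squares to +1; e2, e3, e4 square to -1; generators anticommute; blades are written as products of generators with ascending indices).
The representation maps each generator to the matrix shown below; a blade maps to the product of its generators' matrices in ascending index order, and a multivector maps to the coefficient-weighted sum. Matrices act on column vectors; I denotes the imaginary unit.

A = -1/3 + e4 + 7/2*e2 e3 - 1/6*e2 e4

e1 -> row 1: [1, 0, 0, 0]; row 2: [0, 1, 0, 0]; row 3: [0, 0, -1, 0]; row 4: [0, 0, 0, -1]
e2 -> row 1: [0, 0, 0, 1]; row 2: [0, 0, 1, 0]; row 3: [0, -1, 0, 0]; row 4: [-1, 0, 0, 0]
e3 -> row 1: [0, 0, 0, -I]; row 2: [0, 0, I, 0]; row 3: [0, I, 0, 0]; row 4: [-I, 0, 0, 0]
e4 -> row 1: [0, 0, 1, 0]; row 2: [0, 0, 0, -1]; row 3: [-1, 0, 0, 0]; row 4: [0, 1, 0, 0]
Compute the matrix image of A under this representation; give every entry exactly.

Bivector images (products of the table entries): rho(e2 e3) = rho(e2)rho(e3) = row 1: [-I, 0, 0, 0]; row 2: [0, I, 0, 0]; row 3: [0, 0, -I, 0]; row 4: [0, 0, 0, I]; rho(e2 e4) = rho(e2)rho(e4) = row 1: [0, 1, 0, 0]; row 2: [-1, 0, 0, 0]; row 3: [0, 0, 0, 1]; row 4: [0, 0, -1, 0].
M = (-1/3)*1 + (1)*rho(e4) + (7/2)*rho(e2 e3) + (-1/6)*rho(e2 e4), summed entrywise (1 is the identity matrix):
Answer: row 1: [-1/3 - 7*I/2, -1/6, 1, 0]; row 2: [1/6, -1/3 + 7*I/2, 0, -1]; row 3: [-1, 0, -1/3 - 7*I/2, -1/6]; row 4: [0, 1, 1/6, -1/3 + 7*I/2]


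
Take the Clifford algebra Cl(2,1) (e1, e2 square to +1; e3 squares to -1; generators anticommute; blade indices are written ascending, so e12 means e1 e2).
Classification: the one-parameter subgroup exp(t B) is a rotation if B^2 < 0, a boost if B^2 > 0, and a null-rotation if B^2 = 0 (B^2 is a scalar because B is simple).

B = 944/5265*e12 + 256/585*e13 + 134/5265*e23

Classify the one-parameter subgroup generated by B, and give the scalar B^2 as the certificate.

B^2 term by term: the squares give (944/5265)^2*(e12)^2 + (256/585)^2*(e13)^2 + (134/5265)^2*(e23)^2 = 891136/27720225*(-1) + 65536/342225*(+1) + 17956/27720225*(+1) = 4/25 (each basis 2-blade squares to minus the product of its generators' squares); cross terms between blades sharing an index anticommute and cancel. So B^2 = 4/25.
Answer: boost, certificate B^2 = 4/25. Check the certificate: B^2 = 4/25, and that sign is decisive whatever form B takes.


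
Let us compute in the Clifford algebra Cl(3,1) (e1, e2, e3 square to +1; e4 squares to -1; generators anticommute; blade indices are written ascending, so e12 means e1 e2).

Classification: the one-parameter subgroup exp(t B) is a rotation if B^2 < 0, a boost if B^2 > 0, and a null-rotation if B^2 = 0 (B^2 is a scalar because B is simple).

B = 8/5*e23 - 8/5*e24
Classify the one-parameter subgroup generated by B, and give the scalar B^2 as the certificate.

B^2 term by term: the squares give (8/5)^2*(e23)^2 + (-8/5)^2*(e24)^2 = 64/25*(-1) + 64/25*(+1) = 0 (each basis 2-blade squares to minus the product of its generators' squares); cross terms between blades sharing an index anticommute and cancel. So B^2 = 0.
Answer: null-rotation, certificate B^2 = 0. Check the certificate: B^2 = 0, and that sign is decisive whatever form B takes.


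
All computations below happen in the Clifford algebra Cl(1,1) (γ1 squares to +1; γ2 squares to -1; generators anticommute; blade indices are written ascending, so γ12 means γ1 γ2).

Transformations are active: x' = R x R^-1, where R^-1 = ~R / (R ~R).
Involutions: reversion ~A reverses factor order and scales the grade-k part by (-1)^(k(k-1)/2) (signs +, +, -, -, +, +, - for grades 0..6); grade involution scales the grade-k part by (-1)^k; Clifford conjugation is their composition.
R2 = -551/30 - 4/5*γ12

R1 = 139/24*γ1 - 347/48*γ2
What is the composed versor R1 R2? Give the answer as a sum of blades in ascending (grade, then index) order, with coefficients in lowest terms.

Distribute over the terms of R1 (each basis-blade product reordered to ascending indices, repeated generators contracted through their squares):
(139/24*γ1) R2 = -76589/720*γ1 - 139/30*γ2
(-347/48*γ2) R2 = 347/60*γ1 + 191197/1440*γ2
Summing the partial products and collecting blades:
Answer: -14485/144*γ1 + 36905/288*γ2


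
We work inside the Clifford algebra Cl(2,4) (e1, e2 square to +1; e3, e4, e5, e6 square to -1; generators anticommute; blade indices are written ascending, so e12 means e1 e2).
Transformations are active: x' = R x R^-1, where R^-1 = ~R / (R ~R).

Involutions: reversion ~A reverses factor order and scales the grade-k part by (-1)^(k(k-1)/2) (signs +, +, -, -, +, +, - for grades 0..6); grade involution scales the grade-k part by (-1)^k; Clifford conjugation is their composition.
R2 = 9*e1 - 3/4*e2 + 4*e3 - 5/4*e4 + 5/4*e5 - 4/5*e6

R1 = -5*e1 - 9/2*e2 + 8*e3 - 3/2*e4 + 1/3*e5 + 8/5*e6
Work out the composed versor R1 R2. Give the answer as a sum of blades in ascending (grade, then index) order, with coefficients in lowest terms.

Distribute over the terms of R1 (each basis-blade product reordered to ascending indices, repeated generators contracted through their squares):
(-5*e1) R2 = -45 + 15/4*e12 - 20*e13 + 25/4*e14 - 25/4*e15 + 4*e16
(-9/2*e2) R2 = 27/8 + 81/2*e12 - 18*e23 + 45/8*e24 - 45/8*e25 + 18/5*e26
(8*e3) R2 = -32 - 72*e13 + 6*e23 - 10*e34 + 10*e35 - 32/5*e36
(-3/2*e4) R2 = -15/8 + 27/2*e14 - 9/8*e24 + 6*e34 - 15/8*e45 + 6/5*e46
(1/3*e5) R2 = -5/12 - 3*e15 + 1/4*e25 - 4/3*e35 + 5/12*e45 - 4/15*e56
(8/5*e6) R2 = 32/25 - 72/5*e16 + 6/5*e26 - 32/5*e36 + 2*e46 - 2*e56
Summing the partial products and collecting blades:
Answer: -22391/300 + 177/4*e12 - 92*e13 + 79/4*e14 - 37/4*e15 - 52/5*e16 - 12*e23 + 9/2*e24 - 43/8*e25 + 24/5*e26 - 4*e34 + 26/3*e35 - 64/5*e36 - 35/24*e45 + 16/5*e46 - 34/15*e56


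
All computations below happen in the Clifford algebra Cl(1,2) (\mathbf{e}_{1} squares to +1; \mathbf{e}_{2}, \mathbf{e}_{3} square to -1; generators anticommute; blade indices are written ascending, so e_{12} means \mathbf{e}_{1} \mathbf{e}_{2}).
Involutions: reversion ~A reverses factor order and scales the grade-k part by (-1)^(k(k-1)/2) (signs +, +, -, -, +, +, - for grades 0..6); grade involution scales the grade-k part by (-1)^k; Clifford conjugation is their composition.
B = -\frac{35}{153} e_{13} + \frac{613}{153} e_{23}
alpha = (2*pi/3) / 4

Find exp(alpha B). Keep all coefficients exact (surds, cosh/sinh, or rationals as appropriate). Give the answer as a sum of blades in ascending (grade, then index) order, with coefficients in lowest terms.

B^2 term by term: the squares give (-\frac{35}{153})^2*(e_{13})^2 + (\frac{613}{153})^2*(e_{23})^2 = \frac{1225}{23409}*(+1) + \frac{375769}{23409}*(-1) = -16 (each basis 2-blade squares to minus the product of its generators' squares); cross terms between blades sharing an index anticommute and cancel. So B^2 = -16.
B^2 = -16 — a negative square means the series sums to a rotation: l = 4, alpha*l = \frac{2 \pi}{3}, so exp(alpha B) = cos(\frac{2 \pi}{3}) + (sin(\frac{2 \pi}{3})/4)*B = - \frac{1}{2} + (\frac{\sqrt{3}}{8})*B.
Answer: - \frac{1}{2} - \frac{35 \sqrt{3}}{1224} e_{13} + \frac{613 \sqrt{3}}{1224} e_{23}


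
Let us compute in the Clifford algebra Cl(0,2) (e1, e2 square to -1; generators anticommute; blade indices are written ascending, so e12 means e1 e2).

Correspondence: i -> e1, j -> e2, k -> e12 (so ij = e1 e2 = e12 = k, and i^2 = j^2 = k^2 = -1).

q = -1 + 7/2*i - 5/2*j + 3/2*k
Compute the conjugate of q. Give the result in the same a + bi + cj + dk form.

In blades: q = -1 + 7/2*e1 - 5/2*e2 + 3/2*e12.
Conjugation here is Clifford conjugation: the scalar is fixed and the grade-1 and grade-2 blades all flip sign, giving -1 - 7/2*e1 + 5/2*e2 - 3/2*e12; translating back:
Answer: -1 - 7/2*i + 5/2*j - 3/2*k


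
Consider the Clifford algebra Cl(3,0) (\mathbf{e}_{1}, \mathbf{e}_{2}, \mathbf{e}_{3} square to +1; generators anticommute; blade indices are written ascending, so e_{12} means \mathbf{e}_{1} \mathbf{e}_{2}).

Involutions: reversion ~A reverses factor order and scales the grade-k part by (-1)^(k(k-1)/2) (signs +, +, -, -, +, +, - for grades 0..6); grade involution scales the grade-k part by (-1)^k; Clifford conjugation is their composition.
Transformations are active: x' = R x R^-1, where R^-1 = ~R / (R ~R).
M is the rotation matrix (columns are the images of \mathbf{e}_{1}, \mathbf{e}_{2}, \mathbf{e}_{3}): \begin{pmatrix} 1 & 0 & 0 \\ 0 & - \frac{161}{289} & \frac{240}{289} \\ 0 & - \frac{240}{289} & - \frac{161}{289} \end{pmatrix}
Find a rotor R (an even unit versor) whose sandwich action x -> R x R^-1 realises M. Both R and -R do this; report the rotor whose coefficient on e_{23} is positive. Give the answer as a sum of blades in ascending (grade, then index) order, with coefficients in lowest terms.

Method: write R = a + b12*e_{12} + b13*e_{13} + b23*e_{23} with a^2 + b12^2 + b13^2 + b23^2 = 1 (so R^-1 = ~R). Expanding the columns R e_j ~R gives tr M = 4a^2 - 1 and, from the antisymmetric part, M21 - M12 = -4a*b12, M13 - M31 = 4a*b13, M32 - M23 = -4a*b23.
Here tr M = -\frac{33}{289}, so a^2 = (1 + tr M)/4 = \frac{64}{289} and a = ±\frac{8}{17}. Taking a = \frac{8}{17}: M21 - M12 = 0, M13 - M31 = 0, M32 - M23 = -\frac{480}{289}, giving b12 = 0, b13 = 0, b23 = \frac{15}{17}, i.e. R = \frac{8}{17} + \frac{15}{17} e_{23}.
Its e_{23} coefficient is already positive.
Answer: \frac{8}{17} + \frac{15}{17} e_{23}. Note: both R and -R realise this M (trace -\frac{33}{289}); the covering map identifies them, and the e_{23}-coefficient sign is the tie-breaker.


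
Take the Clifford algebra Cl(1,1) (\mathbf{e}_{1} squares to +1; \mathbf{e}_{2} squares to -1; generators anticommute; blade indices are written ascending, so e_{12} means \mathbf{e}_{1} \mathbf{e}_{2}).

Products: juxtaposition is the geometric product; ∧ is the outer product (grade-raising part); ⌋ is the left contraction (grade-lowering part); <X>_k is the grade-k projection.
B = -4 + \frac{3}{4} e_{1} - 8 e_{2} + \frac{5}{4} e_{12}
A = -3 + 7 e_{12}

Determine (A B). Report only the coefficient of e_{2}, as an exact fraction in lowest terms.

step 1: \frac{83}{4} + \frac{215}{4} e_{1} + \frac{75}{4} e_{2} - \frac{127}{4} e_{12}
Answer: \frac{75}{4}


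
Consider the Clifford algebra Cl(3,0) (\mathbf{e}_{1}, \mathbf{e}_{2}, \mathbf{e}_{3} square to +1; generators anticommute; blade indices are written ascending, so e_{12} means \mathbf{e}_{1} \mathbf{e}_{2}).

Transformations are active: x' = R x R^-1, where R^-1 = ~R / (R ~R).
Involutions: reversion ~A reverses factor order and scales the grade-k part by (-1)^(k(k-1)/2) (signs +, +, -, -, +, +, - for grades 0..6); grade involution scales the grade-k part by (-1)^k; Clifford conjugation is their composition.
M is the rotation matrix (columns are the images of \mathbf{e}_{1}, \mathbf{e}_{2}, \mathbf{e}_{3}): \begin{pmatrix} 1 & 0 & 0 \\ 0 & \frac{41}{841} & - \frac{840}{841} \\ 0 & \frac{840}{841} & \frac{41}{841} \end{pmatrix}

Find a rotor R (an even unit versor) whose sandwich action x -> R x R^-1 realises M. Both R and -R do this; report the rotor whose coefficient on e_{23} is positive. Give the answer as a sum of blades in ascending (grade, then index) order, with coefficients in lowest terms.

Method: write R = a + b12*e_{12} + b13*e_{13} + b23*e_{23} with a^2 + b12^2 + b13^2 + b23^2 = 1 (so R^-1 = ~R). Expanding the columns R e_j ~R gives tr M = 4a^2 - 1 and, from the antisymmetric part, M21 - M12 = -4a*b12, M13 - M31 = 4a*b13, M32 - M23 = -4a*b23.
Here tr M = \frac{923}{841}, so a^2 = (1 + tr M)/4 = \frac{441}{841} and a = ±\frac{21}{29}. Taking a = \frac{21}{29}: M21 - M12 = 0, M13 - M31 = 0, M32 - M23 = \frac{1680}{841}, giving b12 = 0, b13 = 0, b23 = -\frac{20}{29}, i.e. R = \frac{21}{29} - \frac{20}{29} e_{23}.
Its e_{23} coefficient is negative, so report the other preimage -R.
Answer: -\frac{21}{29} + \frac{20}{29} e_{23}. Why the constraint matters: R and -R act identically through the sandwich — M has trace \frac{923}{841} either way — so only the sign condition on e_{23} picks one of the two preimages.


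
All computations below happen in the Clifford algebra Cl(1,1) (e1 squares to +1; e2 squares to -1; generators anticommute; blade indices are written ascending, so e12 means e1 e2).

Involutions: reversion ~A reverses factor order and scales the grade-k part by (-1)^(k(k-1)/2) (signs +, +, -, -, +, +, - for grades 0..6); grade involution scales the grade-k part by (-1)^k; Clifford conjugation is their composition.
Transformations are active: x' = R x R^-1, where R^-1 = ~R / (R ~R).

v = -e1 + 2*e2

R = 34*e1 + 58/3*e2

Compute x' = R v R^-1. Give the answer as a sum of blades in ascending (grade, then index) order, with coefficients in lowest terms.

~R = 34*e1 + 58/3*e2, and R ~R = 7040/9, so R^-1 = ~R / (7040/9).
R v = -218/3 + 262/3*e12
Answer: -4679/880*e1 - 4921/880*e2


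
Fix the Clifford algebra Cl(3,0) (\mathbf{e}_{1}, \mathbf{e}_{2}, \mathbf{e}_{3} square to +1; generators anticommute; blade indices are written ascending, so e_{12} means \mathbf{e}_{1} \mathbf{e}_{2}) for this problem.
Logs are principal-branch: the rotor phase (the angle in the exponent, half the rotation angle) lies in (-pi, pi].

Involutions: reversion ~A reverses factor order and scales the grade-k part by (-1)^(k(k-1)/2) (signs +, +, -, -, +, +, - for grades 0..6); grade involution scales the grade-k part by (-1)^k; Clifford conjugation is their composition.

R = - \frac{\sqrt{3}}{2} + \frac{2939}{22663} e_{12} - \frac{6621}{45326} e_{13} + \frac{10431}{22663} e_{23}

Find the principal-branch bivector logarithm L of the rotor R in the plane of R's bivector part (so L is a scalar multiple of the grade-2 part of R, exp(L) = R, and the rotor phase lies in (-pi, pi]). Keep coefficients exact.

The scalar part of R is - \frac{\sqrt{3}}{2}, so the principal-branch rotor phase is pinned; divide the bivector part by its sine to get the unit plane — L is the phase times that plane.
Concretely: cos(phase) = - \frac{\sqrt{3}}{2} gives phase = ±\frac{5 \pi}{6}, and since phase/sin(phase) is even the sign is immaterial: L = (phase/sin(phase)) * <R>_2 = (\frac{5 \pi}{3}) * <R>_2.
Answer: \frac{14695 \pi}{67989} e_{12} - \frac{11035 \pi}{45326} e_{13} + \frac{17385 \pi}{22663} e_{23}


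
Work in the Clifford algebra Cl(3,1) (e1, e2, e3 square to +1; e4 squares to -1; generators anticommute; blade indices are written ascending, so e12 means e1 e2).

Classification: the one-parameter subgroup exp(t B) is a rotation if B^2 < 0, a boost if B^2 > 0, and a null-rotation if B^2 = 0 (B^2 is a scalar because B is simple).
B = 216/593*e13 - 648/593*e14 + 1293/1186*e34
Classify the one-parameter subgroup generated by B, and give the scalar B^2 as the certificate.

B^2 term by term: the squares give (216/593)^2*(e13)^2 + (-648/593)^2*(e14)^2 + (1293/1186)^2*(e34)^2 = 46656/351649*(-1) + 419904/351649*(+1) + 1671849/1406596*(+1) = 9/4 (each basis 2-blade squares to minus the product of its generators' squares); cross terms between blades sharing an index anticommute and cancel. So B^2 = 9/4.
Answer: boost, certificate B^2 = 9/4. B^2 = 9/4 is basis-independent, so its sign is the whole story.


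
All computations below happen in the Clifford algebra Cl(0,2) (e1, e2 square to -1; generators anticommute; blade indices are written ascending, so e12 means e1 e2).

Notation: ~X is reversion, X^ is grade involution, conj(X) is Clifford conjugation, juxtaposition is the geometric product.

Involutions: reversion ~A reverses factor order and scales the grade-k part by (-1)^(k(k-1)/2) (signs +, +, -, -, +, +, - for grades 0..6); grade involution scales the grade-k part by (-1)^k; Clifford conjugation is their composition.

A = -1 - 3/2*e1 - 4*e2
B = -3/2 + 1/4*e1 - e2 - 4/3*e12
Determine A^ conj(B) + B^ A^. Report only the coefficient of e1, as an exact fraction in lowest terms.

first term: -17/8 + 10/3*e1 - 9*e2 + 7/6*e12
second term: -17/8 + 10/3*e1 - 9*e2 - 7/6*e12
Answer: 20/3


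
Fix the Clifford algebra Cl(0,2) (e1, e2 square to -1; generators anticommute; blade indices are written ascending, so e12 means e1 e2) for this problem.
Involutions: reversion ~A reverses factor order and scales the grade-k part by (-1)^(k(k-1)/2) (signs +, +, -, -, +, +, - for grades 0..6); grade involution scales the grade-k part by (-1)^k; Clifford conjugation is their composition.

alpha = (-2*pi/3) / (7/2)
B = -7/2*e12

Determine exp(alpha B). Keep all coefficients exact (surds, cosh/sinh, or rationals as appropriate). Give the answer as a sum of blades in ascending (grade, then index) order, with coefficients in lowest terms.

B^2 = (-7/2)^2*(e12)^2 = 49/4*(-1) = -49/4 (a basis 2-blade squares to minus the product of its generators' squares).
B^2 = -49/4 — a negative square means the series sums to a rotation: l = 7/2, alpha*l = -2*pi/3, so exp(alpha B) = cos(-2*pi/3) + (sin(-2*pi/3)/(7/2))*B = -1/2 + (-sqrt(3)/7)*B.
Answer: -1/2 + sqrt(3)/2*e12


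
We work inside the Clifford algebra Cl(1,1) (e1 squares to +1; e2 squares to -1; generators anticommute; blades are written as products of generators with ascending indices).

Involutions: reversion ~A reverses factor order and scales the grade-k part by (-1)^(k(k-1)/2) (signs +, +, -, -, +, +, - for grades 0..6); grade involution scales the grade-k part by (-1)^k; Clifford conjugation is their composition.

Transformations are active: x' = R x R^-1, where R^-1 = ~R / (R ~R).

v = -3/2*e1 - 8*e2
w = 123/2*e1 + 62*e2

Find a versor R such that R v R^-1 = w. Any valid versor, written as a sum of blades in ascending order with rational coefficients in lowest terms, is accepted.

Take R = v + w = 60*e1 + 54*e2. Because q(v) = q(w) = -247/4, conjugation by R sends v exactly to w.
Answer: 60*e1 + 54*e2


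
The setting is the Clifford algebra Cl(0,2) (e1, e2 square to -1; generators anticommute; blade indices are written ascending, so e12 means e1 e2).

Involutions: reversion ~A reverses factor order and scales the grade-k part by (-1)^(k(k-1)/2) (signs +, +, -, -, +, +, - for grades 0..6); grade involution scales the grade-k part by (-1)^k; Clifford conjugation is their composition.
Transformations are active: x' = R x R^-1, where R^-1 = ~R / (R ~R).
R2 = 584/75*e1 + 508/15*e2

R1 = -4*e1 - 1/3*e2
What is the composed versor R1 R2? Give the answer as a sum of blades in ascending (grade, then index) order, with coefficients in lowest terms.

Distribute over the terms of R1 (each basis-blade product reordered to ascending indices, repeated generators contracted through their squares):
(-4*e1) R2 = 2336/75 - 2032/15*e12
(-1/3*e2) R2 = 508/45 + 584/225*e12
Summing the partial products and collecting blades:
Answer: 9548/225 - 29896/225*e12


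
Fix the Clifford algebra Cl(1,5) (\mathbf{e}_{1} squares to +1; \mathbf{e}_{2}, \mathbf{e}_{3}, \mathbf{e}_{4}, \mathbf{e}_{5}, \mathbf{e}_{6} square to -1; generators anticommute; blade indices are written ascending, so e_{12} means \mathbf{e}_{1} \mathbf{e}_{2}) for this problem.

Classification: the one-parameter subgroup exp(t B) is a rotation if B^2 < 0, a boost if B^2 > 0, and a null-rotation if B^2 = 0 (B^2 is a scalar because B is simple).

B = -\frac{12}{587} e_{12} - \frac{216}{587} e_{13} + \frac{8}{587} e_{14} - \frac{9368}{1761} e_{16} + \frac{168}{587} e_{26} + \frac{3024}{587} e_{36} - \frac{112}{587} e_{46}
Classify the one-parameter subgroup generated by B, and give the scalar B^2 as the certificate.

B^2 term by term: the squares give (-\frac{12}{587})^2*(e_{12})^2 + (-\frac{216}{587})^2*(e_{13})^2 + (\frac{8}{587})^2*(e_{14})^2 + (-\frac{9368}{1761})^2*(e_{16})^2 + (\frac{168}{587})^2*(e_{26})^2 + (\frac{3024}{587})^2*(e_{36})^2 + (-\frac{112}{587})^2*(e_{46})^2 = \frac{144}{344569}*(+1) + \frac{46656}{344569}*(+1) + \frac{64}{344569}*(+1) + \frac{87759424}{3101121}*(+1) + \frac{28224}{344569}*(-1) + \frac{9144576}{344569}*(-1) + \frac{12544}{344569}*(-1) = \frac{16}{9} (each basis 2-blade squares to minus the product of its generators' squares); cross terms between blades sharing an index anticommute and cancel; the commuting (index-disjoint) pairs give grade-4 terms 2*c*c'*(blade product), which cancel blade by blade — e_{1236}: -\frac{72576}{344569} + \frac{72576}{344569} = 0; e_{1246}: \frac{2688}{344569} - \frac{2688}{344569} = 0; e_{1346}: \frac{48384}{344569} - \frac{48384}{344569} = 0 — confirming B is simple. So B^2 = \frac{16}{9}.
Answer: boost, certificate B^2 = \frac{16}{9}. One invariant decides it: the square \frac{16}{9} survives every conjugation, and its sign is exactly the classification.


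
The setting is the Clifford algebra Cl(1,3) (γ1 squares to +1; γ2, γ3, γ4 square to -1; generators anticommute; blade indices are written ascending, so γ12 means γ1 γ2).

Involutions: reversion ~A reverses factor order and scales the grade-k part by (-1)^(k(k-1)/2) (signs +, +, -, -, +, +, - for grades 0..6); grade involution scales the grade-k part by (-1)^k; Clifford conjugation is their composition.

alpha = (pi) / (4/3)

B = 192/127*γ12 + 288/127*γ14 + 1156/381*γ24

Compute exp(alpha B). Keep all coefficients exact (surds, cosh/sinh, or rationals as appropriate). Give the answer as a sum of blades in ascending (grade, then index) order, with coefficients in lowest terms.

B^2 term by term: the squares give (192/127)^2*(γ12)^2 + (288/127)^2*(γ14)^2 + (1156/381)^2*(γ24)^2 = 36864/16129*(+1) + 82944/16129*(+1) + 1336336/145161*(-1) = -16/9 (each basis 2-blade squares to minus the product of its generators' squares); cross terms between blades sharing an index anticommute and cancel. So B^2 = -16/9.
B^2 = -16/9 — the negative square puts this in the circular regime; l = 4/3, alpha*l = pi, so exp(alpha B) = cos(pi) + (sin(pi)/(4/3))*B = -1 + (0)*B.
Answer: -1


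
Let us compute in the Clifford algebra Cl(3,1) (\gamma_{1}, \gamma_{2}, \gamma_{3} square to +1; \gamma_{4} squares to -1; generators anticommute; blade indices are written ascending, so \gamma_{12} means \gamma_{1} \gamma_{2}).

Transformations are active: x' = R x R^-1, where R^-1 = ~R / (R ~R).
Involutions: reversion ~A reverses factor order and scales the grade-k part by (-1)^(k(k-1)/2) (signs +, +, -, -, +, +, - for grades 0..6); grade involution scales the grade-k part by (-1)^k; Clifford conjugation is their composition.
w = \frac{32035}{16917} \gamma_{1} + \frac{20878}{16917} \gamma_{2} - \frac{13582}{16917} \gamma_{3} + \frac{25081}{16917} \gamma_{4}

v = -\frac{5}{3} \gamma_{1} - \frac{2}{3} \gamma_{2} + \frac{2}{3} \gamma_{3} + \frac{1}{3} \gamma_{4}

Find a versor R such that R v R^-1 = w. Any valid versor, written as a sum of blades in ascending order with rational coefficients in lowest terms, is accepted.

The midline construction: v and w both square to \frac{32}{9}, so reflecting in their sum \frac{1280}{5639} \gamma_{1} + \frac{3200}{5639} \gamma_{2} - \frac{768}{5639} \gamma_{3} + \frac{10240}{5639} \gamma_{4} exchanges them.
Answer: \frac{1280}{5639} \gamma_{1} + \frac{3200}{5639} \gamma_{2} - \frac{768}{5639} \gamma_{3} + \frac{10240}{5639} \gamma_{4}


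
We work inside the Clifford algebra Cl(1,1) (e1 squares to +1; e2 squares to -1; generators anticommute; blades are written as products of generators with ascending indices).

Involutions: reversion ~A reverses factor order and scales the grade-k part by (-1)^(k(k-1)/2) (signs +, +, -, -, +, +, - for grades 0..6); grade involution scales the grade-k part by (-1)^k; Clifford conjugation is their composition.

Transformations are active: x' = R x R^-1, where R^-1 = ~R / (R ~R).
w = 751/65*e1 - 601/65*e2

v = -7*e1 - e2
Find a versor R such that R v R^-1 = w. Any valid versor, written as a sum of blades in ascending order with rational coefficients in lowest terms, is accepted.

Sketch: the shared square 48 makes R = v + w = 296/65*e1 - 666/65*e2 the natural versor; its sandwich fixes that direction, negates (v - w)/2, and sends v to w.
Answer: 296/65*e1 - 666/65*e2


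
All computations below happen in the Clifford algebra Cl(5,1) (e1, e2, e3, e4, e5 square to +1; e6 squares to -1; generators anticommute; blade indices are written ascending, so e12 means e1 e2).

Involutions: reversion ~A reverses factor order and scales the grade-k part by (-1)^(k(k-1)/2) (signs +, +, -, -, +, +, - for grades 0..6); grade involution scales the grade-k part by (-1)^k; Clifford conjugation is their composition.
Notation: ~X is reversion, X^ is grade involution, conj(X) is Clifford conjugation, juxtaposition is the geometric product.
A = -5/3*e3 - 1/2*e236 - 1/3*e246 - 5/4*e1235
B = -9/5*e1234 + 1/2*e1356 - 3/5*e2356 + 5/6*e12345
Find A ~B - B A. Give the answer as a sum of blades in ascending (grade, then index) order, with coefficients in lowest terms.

first term: 25/24*e4 - 3/10*e5 - 3/4*e16 - 5/8*e26 - 9/4*e45 + 3*e124 - 1/4*e125 + 3/5*e136 - 9/10*e146 + 5/6*e156 - e256 + 1/5*e345 - 25/18*e1245 + 5/18*e1356 - 5/12*e1456 + 1/6*e12345
second term: 25/24*e4 + 3/10*e5 + 3/4*e16 + 5/8*e26 + 9/4*e45 - 3*e124 - 1/4*e125 + 3/5*e136 - 9/10*e146 - 5/6*e156 + e256 + 1/5*e345 - 25/18*e1245 - 5/18*e1356 + 5/12*e1456 - 1/6*e12345
Answer: -3/5*e5 - 3/2*e16 - 5/4*e26 - 9/2*e45 + 6*e124 + 5/3*e156 - 2*e256 + 5/9*e1356 - 5/6*e1456 + 1/3*e12345


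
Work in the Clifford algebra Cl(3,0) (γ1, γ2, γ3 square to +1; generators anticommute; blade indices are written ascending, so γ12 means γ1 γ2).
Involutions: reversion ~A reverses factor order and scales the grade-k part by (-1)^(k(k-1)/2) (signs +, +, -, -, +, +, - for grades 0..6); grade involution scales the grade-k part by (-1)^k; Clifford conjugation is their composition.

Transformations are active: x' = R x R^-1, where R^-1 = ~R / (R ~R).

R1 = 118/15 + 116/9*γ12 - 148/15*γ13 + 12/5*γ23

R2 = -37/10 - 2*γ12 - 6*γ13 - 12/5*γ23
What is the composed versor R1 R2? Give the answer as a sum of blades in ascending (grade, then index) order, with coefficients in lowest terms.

Distribute over the terms of R1 (each basis-blade product reordered to ascending indices, repeated generators contracted through their squares):
(118/15) R2 = -2183/75 - 236/15*γ12 - 236/5*γ13 - 472/25*γ23
(116/9*γ12) R2 = 232/9 - 2146/45*γ12 - 464/15*γ13 + 232/3*γ23
(-148/15*γ13) R2 = -296/5 - 592/25*γ12 + 2738/75*γ13 + 296/15*γ23
(12/5*γ23) R2 = 144/25 - 72/5*γ12 + 24/5*γ13 - 222/25*γ23
Summing the partial products and collecting blades:
Answer: -12773/225 - 22838/225*γ12 - 2762/75*γ13 + 5198/75*γ23


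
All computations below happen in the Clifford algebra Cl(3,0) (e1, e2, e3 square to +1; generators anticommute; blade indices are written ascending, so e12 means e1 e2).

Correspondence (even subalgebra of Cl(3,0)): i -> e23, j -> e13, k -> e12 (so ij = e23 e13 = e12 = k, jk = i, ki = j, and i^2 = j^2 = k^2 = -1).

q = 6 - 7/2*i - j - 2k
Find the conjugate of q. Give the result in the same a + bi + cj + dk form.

In blades: q = 6 - 2*e12 - e13 - 7/2*e23.
Quaternion conjugation is reversion on the even subalgebra: the scalar is fixed and every grade-2 blade flips sign, giving 6 + 2*e12 + e13 + 7/2*e23; translating back:
Answer: 6 + 7/2*i + j + 2k


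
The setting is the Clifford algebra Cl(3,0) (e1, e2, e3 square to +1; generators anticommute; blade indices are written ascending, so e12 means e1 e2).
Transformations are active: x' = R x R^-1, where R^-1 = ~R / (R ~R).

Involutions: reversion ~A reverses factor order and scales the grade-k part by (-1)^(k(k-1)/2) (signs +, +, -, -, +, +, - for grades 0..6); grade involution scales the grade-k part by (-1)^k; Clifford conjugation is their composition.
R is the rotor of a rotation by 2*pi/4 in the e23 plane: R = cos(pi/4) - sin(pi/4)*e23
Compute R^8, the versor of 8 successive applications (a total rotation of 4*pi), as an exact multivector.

Because a rotor carries half the rotation angle, composing 8 copies of this e23-plane rotor multiplies the phase: 8*(pi/4) = 2*pi, hence R^8 = cos(2*pi) - sin(2*pi)*e23.
cos(2*pi) = 1 and sin(2*pi) = 0, so R^8 = 1. The total rotation 4*pi is 2 full turns, so every vector returns to itself, yet the rotor is +1, back on the identity sheet (an even number of 2*pi turns).
Answer: 1


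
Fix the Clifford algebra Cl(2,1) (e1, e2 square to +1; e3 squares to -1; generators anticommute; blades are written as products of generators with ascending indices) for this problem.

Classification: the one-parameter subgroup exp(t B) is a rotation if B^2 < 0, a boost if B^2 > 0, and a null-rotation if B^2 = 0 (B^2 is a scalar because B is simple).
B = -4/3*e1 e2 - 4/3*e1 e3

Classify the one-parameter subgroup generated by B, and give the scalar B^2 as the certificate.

B^2 term by term: the squares give (-4/3)^2*(e1 e2)^2 + (-4/3)^2*(e1 e3)^2 = 16/9*(-1) + 16/9*(+1) = 0 (each basis 2-blade squares to minus the product of its generators' squares); cross terms between blades sharing an index anticommute and cancel. So B^2 = 0.
Answer: null-rotation, certificate B^2 = 0. Because 0 is invariant under every versor sandwich, the classification follows from its sign alone.


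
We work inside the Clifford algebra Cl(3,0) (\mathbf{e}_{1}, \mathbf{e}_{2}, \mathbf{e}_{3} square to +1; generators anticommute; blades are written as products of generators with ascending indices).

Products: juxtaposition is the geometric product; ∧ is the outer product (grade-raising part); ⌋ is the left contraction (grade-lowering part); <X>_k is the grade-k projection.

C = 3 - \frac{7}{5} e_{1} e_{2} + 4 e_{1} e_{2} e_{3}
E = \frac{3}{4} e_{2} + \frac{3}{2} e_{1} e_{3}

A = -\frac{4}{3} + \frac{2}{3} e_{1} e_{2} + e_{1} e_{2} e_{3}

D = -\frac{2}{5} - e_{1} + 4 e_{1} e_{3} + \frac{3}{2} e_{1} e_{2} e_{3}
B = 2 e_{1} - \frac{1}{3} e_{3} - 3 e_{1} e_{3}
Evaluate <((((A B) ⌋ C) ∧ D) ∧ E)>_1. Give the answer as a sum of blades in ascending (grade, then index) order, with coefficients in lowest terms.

step 1: -\frac{8}{3} e_{1} - \frac{13}{3} e_{2} + \frac{4}{9} e_{3} - \frac{1}{3} e_{1} e_{2} + 4 e_{1} e_{3} + 4 e_{2} e_{3} - \frac{2}{9} e_{1} e_{2} e_{3}
step 2: \frac{19}{45} - \frac{331}{15} e_{1} + \frac{296}{15} e_{2} + \frac{4}{3} e_{3} + \frac{16}{9} e_{1} e_{2} + \frac{52}{3} e_{1} e_{3} - \frac{32}{3} e_{2} e_{3}
step 3: -\frac{38}{225} + \frac{1891}{225} e_{1} - \frac{592}{75} e_{2} - \frac{8}{15} e_{3} + \frac{856}{45} e_{1} e_{2} - \frac{176}{45} e_{1} e_{3} + \frac{64}{15} e_{2} e_{3} - \frac{2029}{30} e_{1} e_{2} e_{3}
step 4: -\frac{19}{150} e_{2} + \frac{1891}{300} e_{1} e_{2} - \frac{19}{75} e_{1} e_{3} + \frac{2}{5} e_{2} e_{3} + \frac{1108}{75} e_{1} e_{2} e_{3}
step 5: -\frac{19}{150} e_{2}
Answer: -\frac{19}{150} e_{2}


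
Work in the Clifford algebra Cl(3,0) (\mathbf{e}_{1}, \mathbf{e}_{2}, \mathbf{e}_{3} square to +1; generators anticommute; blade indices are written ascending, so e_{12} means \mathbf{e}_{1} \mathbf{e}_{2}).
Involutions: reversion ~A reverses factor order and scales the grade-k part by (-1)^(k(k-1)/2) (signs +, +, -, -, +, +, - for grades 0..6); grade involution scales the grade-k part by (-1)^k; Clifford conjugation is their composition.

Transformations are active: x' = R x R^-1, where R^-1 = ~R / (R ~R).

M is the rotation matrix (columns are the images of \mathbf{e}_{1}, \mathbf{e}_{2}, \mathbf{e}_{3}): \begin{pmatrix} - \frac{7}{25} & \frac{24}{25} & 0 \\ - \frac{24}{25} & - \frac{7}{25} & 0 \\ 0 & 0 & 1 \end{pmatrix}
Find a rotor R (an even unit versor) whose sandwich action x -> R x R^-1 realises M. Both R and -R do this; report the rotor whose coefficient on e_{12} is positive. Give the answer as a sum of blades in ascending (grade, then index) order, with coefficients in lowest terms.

Method: write R = a + b12*e_{12} + b13*e_{13} + b23*e_{23} with a^2 + b12^2 + b13^2 + b23^2 = 1 (so R^-1 = ~R). Expanding the columns R e_j ~R gives tr M = 4a^2 - 1 and, from the antisymmetric part, M21 - M12 = -4a*b12, M13 - M31 = 4a*b13, M32 - M23 = -4a*b23.
Here tr M = \frac{11}{25}, so a^2 = (1 + tr M)/4 = \frac{9}{25} and a = ±\frac{3}{5}. Taking a = \frac{3}{5}: M21 - M12 = -\frac{48}{25}, M13 - M31 = 0, M32 - M23 = 0, giving b12 = \frac{4}{5}, b13 = 0, b23 = 0, i.e. R = \frac{3}{5} + \frac{4}{5} e_{12}.
Its e_{12} coefficient is already positive.
Answer: \frac{3}{5} + \frac{4}{5} e_{12}. Sheet selection: the two-to-one cover makes ±R indistinguishable at the matrix level (trace \frac{11}{25}), so uniqueness comes from the required sign on e_{12}.


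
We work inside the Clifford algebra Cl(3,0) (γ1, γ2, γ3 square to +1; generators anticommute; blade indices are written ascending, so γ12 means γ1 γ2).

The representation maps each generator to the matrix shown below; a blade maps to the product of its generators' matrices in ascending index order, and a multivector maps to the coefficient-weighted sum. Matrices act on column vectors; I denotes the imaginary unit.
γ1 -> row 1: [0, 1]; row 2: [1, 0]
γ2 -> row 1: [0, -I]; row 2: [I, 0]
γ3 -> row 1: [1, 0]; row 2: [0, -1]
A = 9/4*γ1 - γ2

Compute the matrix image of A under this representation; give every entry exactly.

M = (9/4)*rho(γ1) + (-1)*rho(γ2), summed entrywise:
Answer: row 1: [0, 9/4 + I]; row 2: [9/4 - I, 0]
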